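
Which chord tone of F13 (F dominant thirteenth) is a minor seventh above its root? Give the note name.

Eb

The chord tones of F13 (F dominant thirteenth) are F–A–C–Eb–G–D.
The root is F. A minor seventh above F is Eb.
Eb is the chord's 7th.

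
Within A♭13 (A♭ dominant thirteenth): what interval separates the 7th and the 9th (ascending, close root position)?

A♭ dominant thirteenth is spelled A♭–C–E♭–G♭–B♭–F.
The 7th is G♭ and the 9th is B♭.
From G♭ to B♭ is 4 semitones, exactly the major third.

major 3rd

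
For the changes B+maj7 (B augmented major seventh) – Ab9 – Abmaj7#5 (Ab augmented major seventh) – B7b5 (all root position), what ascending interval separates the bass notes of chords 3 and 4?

augmented second

The roots are Ab and B.
Ab up to B is 3 semitones, a half step wider than a major second, so the interval is augmented.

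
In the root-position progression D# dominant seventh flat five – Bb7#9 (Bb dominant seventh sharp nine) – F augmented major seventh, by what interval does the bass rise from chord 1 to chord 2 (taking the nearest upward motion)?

The roots are D# and Bb.
D# up to Bb is 7 semitones, a whole step narrower than a major sixth, so the interval is diminished.

d6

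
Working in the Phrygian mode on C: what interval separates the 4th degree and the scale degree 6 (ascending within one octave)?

C phrygian: C Db Eb F G Ab Bb.
That puts F below Ab.
3 letter names make it a third; at 3 semitones (a half step narrower than major) the quality is minor.

minor 3rd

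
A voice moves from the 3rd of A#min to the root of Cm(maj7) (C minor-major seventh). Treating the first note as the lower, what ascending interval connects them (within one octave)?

diminished 8th

The 3rd of A#min is C#; the root of Cm(maj7) (C minor-major seventh) is C.
8 letter names make it an octave; at 11 semitones (a half step narrower than perfect) the quality is diminished.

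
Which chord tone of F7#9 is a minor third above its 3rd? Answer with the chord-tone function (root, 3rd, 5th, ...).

5th

Spelling the chord: F–A–C–Eb–G#.
The 3rd is A. A minor third above A is C.
C is the chord's 5th.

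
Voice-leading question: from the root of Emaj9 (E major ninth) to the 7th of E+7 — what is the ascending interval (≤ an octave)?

minor seventh

Emaj9 (E major ninth) has E as its root, and E+7 has D as its 7th.
E up to D is 10 semitones, a half step narrower than a major seventh, so the interval is minor.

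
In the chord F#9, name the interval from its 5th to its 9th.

The chord tones of F#9 are F#, A#, C#, E, G#.
That puts C# below G#.
C# up to G# spans 5 letter names and 7 semitones — a perfect fifth.

perfect fifth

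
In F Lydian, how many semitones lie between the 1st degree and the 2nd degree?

2

The scale is F G A B C D E.
F up to G is a major second — 2 semitones.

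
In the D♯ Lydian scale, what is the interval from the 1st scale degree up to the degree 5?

perfect fifth

The scale runs D♯ E♯ F𝄪 G𝄪 A♯ B♯ C𝄪.
1st scale degree = D♯; 5th scale degree = A♯.
From D♯ to A♯ is 7 semitones, exactly the perfect fifth.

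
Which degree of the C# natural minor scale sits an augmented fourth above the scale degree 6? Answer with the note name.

D#

The scale is C# D# E F# G# A B.
The scale degree 6 is A; an augmented fourth above that is D# — scale degree 2.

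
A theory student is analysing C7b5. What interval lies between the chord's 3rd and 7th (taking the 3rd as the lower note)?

C7b5 is spelled C–E–Gb–Bb.
The 3rd is E and the 7th is Bb.
From E to Bb: 6 semitones over a fifth = diminished.

diminished 5th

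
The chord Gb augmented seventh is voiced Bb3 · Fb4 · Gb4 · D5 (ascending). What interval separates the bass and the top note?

major tenth

The outer voices are Bb3 and D5.
From Bb to D is 16 semitones, exactly the major tenth.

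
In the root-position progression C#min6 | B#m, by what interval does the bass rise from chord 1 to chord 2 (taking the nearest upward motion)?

major 7th

The roots are C# and B#.
Counting 7 letters and 11 half steps from C# gives a major seventh.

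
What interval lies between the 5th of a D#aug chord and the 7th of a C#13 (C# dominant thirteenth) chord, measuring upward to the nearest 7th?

d2

D#aug has A## as its 5th, and C#13 (C# dominant thirteenth) has B as its 7th.
A## up to B is 0 semitones, a whole step narrower than a major second, so the interval is diminished.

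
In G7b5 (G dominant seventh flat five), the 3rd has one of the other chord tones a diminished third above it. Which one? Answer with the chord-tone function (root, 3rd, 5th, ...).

Spelling the chord: G B Db F.
The 3rd is B. A diminished third above B is Db.
Db is the chord's 5th.

5th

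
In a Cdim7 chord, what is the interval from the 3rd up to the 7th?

C°7: C, E♭, G♭, B𝄫.
The 3rd is E♭ and the 7th is B𝄫.
5 letter names make it a fifth; at 6 semitones (a half step narrower than perfect) the quality is diminished.

diminished fifth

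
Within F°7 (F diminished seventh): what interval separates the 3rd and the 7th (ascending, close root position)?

d5

Spelling the chord: F, Ab, Cb, Ebb.
That puts Ab below Ebb.
From Ab to Ebb: 6 semitones over a fifth = diminished.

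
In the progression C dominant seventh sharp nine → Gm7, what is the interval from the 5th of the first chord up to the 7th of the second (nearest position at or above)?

C dominant seventh sharp nine has G as its 5th, and Gm7 has F as its 7th.
7 letter names make it a seventh; at 10 semitones (a half step narrower than major) the quality is minor.

minor seventh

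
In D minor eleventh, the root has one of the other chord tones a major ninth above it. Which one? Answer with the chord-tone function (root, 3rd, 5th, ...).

Spelling the chord: D-F-A-C-E-G.
The root is D. A major ninth above D is E.
E is the chord's 9th.

9th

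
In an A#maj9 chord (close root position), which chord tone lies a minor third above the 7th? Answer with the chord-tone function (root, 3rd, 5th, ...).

9th

The chord tones of A#maj9 (A# major ninth) are A#, C##, E#, G##, B#.
The 7th is G##. A minor third above G## is B#.
B# is the chord's 9th.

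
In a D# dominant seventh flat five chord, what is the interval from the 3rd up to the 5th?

diminished third

D#7b5: D#-F##-A-C#.
3rd = F##; 5th = A.
From F## to A: 2 semitones over a third = diminished.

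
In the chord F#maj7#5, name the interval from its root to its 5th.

F# augmented major seventh is spelled F#, A#, C##, E#.
Root = F#; 5th = C##.
5 letter names make it a fifth; at 8 semitones (a half step wider than perfect) the quality is augmented.

augmented fifth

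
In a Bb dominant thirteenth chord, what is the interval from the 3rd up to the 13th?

Bb dominant thirteenth: Bb D F Ab C G.
3rd = D; 13th = G.
From D to G is 17 semitones, exactly the perfect eleventh.

perfect 11th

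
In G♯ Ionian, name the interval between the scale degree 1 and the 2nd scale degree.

The scale runs G♯ A♯ B♯ C♯ D♯ E♯ F𝄪.
Scale degree 1 = G♯; 2nd degree = A♯.
Counting 2 letters and 2 half steps from G♯ gives a major second.

major second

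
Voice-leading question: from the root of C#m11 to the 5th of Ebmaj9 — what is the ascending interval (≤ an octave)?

diminished seventh

C#m11 has C# as its root, and Ebmaj9 has Bb as its 5th.
7 letter names make it a seventh; at 9 semitones (a whole step narrower than major) the quality is diminished.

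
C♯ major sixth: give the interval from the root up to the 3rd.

Spelling the chord: C♯-E♯-G♯-A♯.
That puts C♯ below E♯.
Counting 3 letters and 4 half steps from C♯ gives a major third.

major 3rd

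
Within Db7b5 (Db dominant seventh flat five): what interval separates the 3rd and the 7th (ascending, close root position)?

diminished 5th

Db7b5: Db-F-Abb-Cb.
The 3rd is F and the 7th is Cb.
F up to Cb is 6 semitones, a half step narrower than a perfect fifth, so the interval is diminished.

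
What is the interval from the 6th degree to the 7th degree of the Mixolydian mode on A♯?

The scale runs A♯ B♯ C𝄪 D♯ E♯ F𝄪 G♯.
That puts F𝄪 below G♯.
2 letter names make it a second; at 1 semitone (a half step narrower than major) the quality is minor.

minor 2nd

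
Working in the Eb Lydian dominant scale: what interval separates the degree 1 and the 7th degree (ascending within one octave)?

Spelling the Eb Lydian dominant scale: Eb F G A Bb C Db.
The degree 1 is Eb and the 7th scale degree is Db.
Eb up to Db is 10 semitones, a half step narrower than a major seventh, so the interval is minor.

minor seventh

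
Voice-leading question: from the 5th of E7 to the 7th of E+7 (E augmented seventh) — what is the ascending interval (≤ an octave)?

minor third

The 5th of E7 is B; the 7th of E+7 (E augmented seventh) is D.
From B to D: 3 semitones over a third = minor.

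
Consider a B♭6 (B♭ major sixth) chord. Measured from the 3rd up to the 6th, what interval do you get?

B♭ major sixth: B♭-D-F-G.
3rd = D; 6th = G.
D up to G spans 4 letter names and 5 semitones — a perfect fourth.

perfect fourth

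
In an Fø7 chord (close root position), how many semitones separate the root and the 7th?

10

Fø: F A♭ C♭ E♭.
F to E♭ is a minor seventh: 10 semitones.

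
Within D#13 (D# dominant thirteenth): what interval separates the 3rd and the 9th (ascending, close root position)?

minor seventh

Spelling the chord: D#, F##, A#, C#, E#, B#.
The 3rd is F## and the 9th is E#.
F## up to E# is 10 semitones, a half step narrower than a major seventh, so the interval is minor.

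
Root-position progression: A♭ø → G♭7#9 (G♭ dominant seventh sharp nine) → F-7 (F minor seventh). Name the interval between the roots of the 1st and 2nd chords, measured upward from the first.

The roots are A♭ and G♭.
From A♭ to G♭: 10 semitones over a seventh = minor.

minor seventh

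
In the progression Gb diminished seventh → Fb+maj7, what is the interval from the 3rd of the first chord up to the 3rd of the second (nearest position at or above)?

The 3rd of Gb diminished seventh is Bbb; the 3rd of Fb+maj7 is Ab.
From Bbb to Ab is 11 semitones, exactly the major seventh.

major 7th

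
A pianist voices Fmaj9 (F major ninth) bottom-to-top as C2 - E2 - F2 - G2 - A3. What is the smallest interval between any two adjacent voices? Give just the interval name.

Adjacent intervals: C2→E2 = major third; E2→F2 = minor second; F2→G2 = major second; G2→A3 = major ninth.
The smallest is E2 to F2, a minor second (1 semitone).

minor 2nd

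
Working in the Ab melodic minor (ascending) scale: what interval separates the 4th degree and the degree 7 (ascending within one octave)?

Ab melodic minor: Ab Bb Cb Db Eb F G.
4th degree = Db; scale degree 7 = G.
From Db to G: 6 semitones over a fourth = augmented.

augmented fourth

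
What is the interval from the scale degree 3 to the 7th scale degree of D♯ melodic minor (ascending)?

augmented 5th

Spelling D♯ melodic minor (ascending): D♯ E♯ F♯ G♯ A♯ B♯ C𝄪.
So we need the interval from F♯ up to C𝄪.
5 letter names make it a fifth; at 8 semitones (a half step wider than perfect) the quality is augmented.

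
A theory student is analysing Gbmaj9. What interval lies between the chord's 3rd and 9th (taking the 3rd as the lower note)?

minor seventh

The chord tones of Gbmaj9 are Gb-Bb-Db-F-Ab.
The 3rd is Bb and the 9th is Ab.
From Bb to Ab: 10 semitones over a seventh = minor.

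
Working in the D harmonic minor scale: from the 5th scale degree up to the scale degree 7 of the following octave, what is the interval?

M10

The scale runs D E F G A Bb C#.
So we need the interval from A up to C#.
A up to C# spans 10 letter names and 16 semitones — a major tenth.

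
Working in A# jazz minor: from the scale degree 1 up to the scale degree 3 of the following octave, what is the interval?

A# melodic minor: A# B# C# D# E# F## G##.
That puts A# below C#.
A# up to C# is 15 semitones, a half step narrower than a major tenth, so the interval is minor.

minor tenth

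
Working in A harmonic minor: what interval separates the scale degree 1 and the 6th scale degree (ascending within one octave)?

The scale runs A B C D E F G♯.
The scale degree 1 is A and the degree 6 is F.
From A to F: 8 semitones over a sixth = minor.

m6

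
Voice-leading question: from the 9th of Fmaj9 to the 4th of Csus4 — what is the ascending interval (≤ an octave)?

Fmaj9 has G as its 9th, and Csus4 has F as its 4th.
7 letter names make it a seventh; at 10 semitones (a half step narrower than major) the quality is minor.

minor 7th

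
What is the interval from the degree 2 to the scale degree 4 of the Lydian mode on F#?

F# lydian: F# G# A# B# C# D# E#.
That puts G# below B#.
Counting 3 letters and 4 half steps from G# gives a major third.

major third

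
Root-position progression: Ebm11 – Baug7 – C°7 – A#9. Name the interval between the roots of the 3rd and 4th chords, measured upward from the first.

The roots are C and A#.
C up to A# is 10 semitones, a half step wider than a major sixth, so the interval is augmented.

augmented sixth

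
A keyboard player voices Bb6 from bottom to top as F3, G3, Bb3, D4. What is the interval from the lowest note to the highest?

major sixth

The outer voices are F3 and D4.
F up to D spans 6 letter names and 9 semitones — a major sixth.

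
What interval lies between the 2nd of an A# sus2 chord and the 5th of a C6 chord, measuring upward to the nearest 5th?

d6

A# sus2 has B# as its 2nd, and C6 has G as its 5th.
B# up to G is 7 semitones, a whole step narrower than a major sixth, so the interval is diminished.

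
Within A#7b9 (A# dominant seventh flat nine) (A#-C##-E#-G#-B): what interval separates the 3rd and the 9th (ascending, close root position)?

d7

3rd = C##; 9th = B.
From C## to B: 9 semitones over a seventh = diminished.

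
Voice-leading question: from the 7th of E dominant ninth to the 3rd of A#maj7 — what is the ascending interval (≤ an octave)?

augmented seventh

E dominant ninth has D as its 7th, and A#maj7 has C## as its 3rd.
7 letter names make it a seventh; at 12 semitones (a half step wider than major) the quality is augmented.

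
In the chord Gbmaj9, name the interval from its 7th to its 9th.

minor 3rd

Spelling the chord: Gb Bb Db F Ab.
7th = F; 9th = Ab.
3 letter names make it a third; at 3 semitones (a half step narrower than major) the quality is minor.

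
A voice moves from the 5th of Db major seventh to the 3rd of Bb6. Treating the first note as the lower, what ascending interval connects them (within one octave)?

augmented fourth

Db major seventh has Ab as its 5th, and Bb6 has D as its 3rd.
Ab up to D is 6 semitones, a half step wider than a perfect fourth, so the interval is augmented.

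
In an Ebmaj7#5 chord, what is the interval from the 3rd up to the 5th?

major third

Eb+maj7 (Eb augmented major seventh): Eb-G-B-D.
So we need the interval from G up to B.
From G to B is 4 semitones, exactly the major third.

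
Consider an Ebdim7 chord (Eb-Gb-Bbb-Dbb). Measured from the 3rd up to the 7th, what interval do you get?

diminished fifth

So we need the interval from Gb up to Dbb.
Gb up to Dbb is 6 semitones, a half step narrower than a perfect fifth, so the interval is diminished.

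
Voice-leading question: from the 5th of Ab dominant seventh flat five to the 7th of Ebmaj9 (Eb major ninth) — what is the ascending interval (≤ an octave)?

augmented seventh

Ab dominant seventh flat five has Ebb as its 5th, and Ebmaj9 (Eb major ninth) has D as its 7th.
Ebb up to D is 12 semitones, a half step wider than a major seventh, so the interval is augmented.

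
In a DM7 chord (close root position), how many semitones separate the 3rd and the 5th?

3

DΔ7 (D major seventh): D, F#, A, C#.
F# to A is a minor third: 3 semitones.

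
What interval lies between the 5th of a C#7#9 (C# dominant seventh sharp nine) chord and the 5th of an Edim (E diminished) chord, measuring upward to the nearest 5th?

The 5th of C#7#9 (C# dominant seventh sharp nine) is G#; the 5th of Edim (E diminished) is Bb.
G# up to Bb is 2 semitones, a whole step narrower than a major third, so the interval is diminished.

diminished third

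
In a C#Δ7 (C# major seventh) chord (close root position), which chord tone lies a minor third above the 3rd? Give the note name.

G#

The chord tones of C#Δ7 (C# major seventh) are C#–E#–G#–B#.
The 3rd is E#. A minor third above E# is G#.
G# is the chord's 5th.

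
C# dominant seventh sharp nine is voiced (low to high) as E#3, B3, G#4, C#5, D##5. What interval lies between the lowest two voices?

diminished fifth

Those voices are E#3 and B3.
5 letter names make it a fifth; at 6 semitones (a half step narrower than perfect) the quality is diminished.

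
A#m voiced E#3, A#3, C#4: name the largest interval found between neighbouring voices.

Adjacent intervals: E#3→A#3 = perfect fourth; A#3→C#4 = minor third.
The largest is E#3 to A#3, a perfect fourth (5 semitones).

P4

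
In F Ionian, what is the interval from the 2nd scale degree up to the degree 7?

F major: F G A Bb C D E.
So we need the interval from G up to E.
Counting 6 letters and 9 half steps from G gives a major sixth.

major sixth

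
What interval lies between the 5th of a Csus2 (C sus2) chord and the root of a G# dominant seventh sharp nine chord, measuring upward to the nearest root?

augmented 1st

Csus2 (C sus2) has G as its 5th, and G# dominant seventh sharp nine has G# as its root.
1 letter names make it a unison; at 1 semitone (a half step wider than perfect) the quality is augmented.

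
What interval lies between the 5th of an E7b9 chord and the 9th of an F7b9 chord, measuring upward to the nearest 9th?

The 5th of E7b9 is B; the 9th of F7b9 is G♭.
From B to G♭: 7 semitones over a sixth = diminished.

diminished sixth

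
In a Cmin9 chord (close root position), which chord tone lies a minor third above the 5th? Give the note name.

Cmin9: C–Eb–G–Bb–D.
The 5th is G. A minor third above G is Bb.
Bb is the chord's 7th.

Bb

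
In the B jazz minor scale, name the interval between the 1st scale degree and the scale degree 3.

minor third

The scale runs B C# D E F# G# A#.
The 1st scale degree is B and the 3rd scale degree is D.
B up to D is 3 semitones, a half step narrower than a major third, so the interval is minor.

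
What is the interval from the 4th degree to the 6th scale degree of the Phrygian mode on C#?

minor 3rd

The scale runs C# D E F# G# A B.
So we need the interval from F# up to A.
3 letter names make it a third; at 3 semitones (a half step narrower than major) the quality is minor.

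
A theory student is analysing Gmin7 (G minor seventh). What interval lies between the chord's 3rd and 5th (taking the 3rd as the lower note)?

major 3rd

Spelling the chord: G Bb D F.
That puts Bb below D.
Counting 3 letters and 4 half steps from Bb gives a major third.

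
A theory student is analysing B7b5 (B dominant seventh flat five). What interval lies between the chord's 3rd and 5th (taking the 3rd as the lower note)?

diminished third

The chord tones of B7b5 (B dominant seventh flat five) are B D♯ F A.
So we need the interval from D♯ up to F.
3 letter names make it a third; at 2 semitones (a whole step narrower than major) the quality is diminished.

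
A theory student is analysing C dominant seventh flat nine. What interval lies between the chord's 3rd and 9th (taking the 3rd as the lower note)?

diminished seventh

C7b9 (C dominant seventh flat nine): C, E, G, Bb, Db.
That puts E below Db.
7 letter names make it a seventh; at 9 semitones (a whole step narrower than major) the quality is diminished.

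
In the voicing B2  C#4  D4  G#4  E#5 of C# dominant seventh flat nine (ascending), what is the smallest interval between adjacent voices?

Adjacent intervals: B2→C#4 = major ninth; C#4→D4 = minor second; D4→G#4 = augmented fourth; G#4→E#5 = major sixth.
The smallest is C#4 to D4, a minor second (1 semitone).

minor second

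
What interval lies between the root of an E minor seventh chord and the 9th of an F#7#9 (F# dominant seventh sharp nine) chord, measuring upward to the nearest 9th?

E minor seventh has E as its root, and F#7#9 (F# dominant seventh sharp nine) has G## as its 9th.
E up to G## is 5 semitones, a half step wider than a major third, so the interval is augmented.

augmented third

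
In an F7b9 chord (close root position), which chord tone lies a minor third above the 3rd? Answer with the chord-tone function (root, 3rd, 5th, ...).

Spelling the chord: F A C Eb Gb.
The 3rd is A. A minor third above A is C.
C is the chord's 5th.

5th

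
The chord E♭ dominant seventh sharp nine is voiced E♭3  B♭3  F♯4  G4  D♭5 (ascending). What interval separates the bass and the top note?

The outer voices are E♭3 and D♭5.
From E♭ to D♭: 22 semitones over a fourteenth = minor.

minor 14th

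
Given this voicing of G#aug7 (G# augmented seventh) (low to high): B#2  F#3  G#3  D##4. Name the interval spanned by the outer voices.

M10

The outer voices are B#2 and D##4.
B# up to D## spans 10 letter names and 16 semitones — a major tenth.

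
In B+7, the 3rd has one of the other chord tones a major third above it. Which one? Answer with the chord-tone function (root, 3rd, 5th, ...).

The chord tones of Baug7 (B augmented seventh) are B–D#–F##–A.
The 3rd is D#. A major third above D# is F##.
F## is the chord's 5th.

5th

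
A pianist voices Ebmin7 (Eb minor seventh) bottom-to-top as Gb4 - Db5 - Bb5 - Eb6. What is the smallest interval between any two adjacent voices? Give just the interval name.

Adjacent intervals: Gb4→Db5 = perfect fifth; Db5→Bb5 = major sixth; Bb5→Eb6 = perfect fourth.
The smallest is Bb5 to Eb6, a perfect fourth (5 semitones).

perfect 4th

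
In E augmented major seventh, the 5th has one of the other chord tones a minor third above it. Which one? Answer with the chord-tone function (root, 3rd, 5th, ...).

Spelling the chord: E G# B# D#.
The 5th is B#. A minor third above B# is D#.
D# is the chord's 7th.

7th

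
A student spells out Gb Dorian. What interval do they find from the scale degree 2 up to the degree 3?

minor second

Spelling Gb Dorian: Gb Ab Bbb Cb Db Eb Fb.
So we need the interval from Ab up to Bbb.
2 letter names make it a second; at 1 semitone (a half step narrower than major) the quality is minor.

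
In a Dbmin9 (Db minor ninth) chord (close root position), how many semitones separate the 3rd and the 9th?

11

Dbmin9 is spelled Db, Fb, Ab, Cb, Eb.
Fb to Eb is a major seventh: 11 semitones.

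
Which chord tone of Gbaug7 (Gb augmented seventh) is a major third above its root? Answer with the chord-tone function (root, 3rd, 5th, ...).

Gb augmented seventh is spelled Gb–Bb–D–Fb.
The root is Gb. A major third above Gb is Bb.
Bb is the chord's 3rd.

3rd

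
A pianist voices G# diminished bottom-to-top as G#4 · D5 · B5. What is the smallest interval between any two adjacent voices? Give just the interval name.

diminished fifth

Adjacent intervals: G#4→D5 = diminished fifth; D5→B5 = major sixth.
The smallest is G#4 to D5, a diminished fifth (6 semitones).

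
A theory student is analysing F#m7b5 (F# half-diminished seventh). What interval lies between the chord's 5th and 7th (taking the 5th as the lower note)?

F#ø7 (F# half-diminished seventh) is spelled F#–A–C–E.
That puts C below E.
C up to E spans 3 letter names and 4 semitones — a major third.

major 3rd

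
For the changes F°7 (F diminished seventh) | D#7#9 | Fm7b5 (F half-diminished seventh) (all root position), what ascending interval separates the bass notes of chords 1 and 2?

A6

The roots are F and D#.
F up to D# is 10 semitones, a half step wider than a major sixth, so the interval is augmented.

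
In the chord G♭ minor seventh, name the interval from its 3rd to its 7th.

Spelling the chord: G♭-B𝄫-D♭-F♭.
The 3rd is B𝄫 and the 7th is F♭.
From B𝄫 to F♭ is 7 semitones, exactly the perfect fifth.

perfect fifth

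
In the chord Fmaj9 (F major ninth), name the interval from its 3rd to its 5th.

Fmaj9 (F major ninth): F, A, C, E, G.
The 3rd is A and the 5th is C.
From A to C: 3 semitones over a third = minor.

minor third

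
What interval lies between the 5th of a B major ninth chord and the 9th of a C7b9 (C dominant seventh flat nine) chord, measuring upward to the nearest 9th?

The 5th of B major ninth is F#; the 9th of C7b9 (C dominant seventh flat nine) is Db.
F# up to Db is 7 semitones, a whole step narrower than a major sixth, so the interval is diminished.

d6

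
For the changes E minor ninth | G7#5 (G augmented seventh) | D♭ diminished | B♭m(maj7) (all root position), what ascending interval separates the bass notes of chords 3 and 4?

major sixth

The roots are D♭ and B♭.
From D♭ to B♭ is 9 semitones, exactly the major sixth.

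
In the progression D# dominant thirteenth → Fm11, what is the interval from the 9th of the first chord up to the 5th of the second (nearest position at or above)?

D# dominant thirteenth has E# as its 9th, and Fm11 has C as its 5th.
6 letter names make it a sixth; at 7 semitones (a whole step narrower than major) the quality is diminished.

diminished sixth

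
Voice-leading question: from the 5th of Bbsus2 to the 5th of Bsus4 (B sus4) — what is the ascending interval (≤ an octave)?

Bbsus2 has F as its 5th, and Bsus4 (B sus4) has F# as its 5th.
F up to F# is 1 semitone, a half step wider than a perfect unison, so the interval is augmented.

A1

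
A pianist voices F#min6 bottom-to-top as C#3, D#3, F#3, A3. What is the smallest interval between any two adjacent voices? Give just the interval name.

major second

Adjacent intervals: C#3→D#3 = major second; D#3→F#3 = minor third; F#3→A3 = minor third.
The smallest is C#3 to D#3, a major second (2 semitones).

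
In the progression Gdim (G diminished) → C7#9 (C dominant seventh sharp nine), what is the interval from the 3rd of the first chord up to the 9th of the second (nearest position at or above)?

augmented third

The 3rd of Gdim (G diminished) is Bb; the 9th of C7#9 (C dominant seventh sharp nine) is D#.
Bb up to D# is 5 semitones, a half step wider than a major third, so the interval is augmented.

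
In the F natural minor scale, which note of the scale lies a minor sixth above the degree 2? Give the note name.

The scale is F G Ab Bb C Db Eb.
The degree 2 is G; a minor sixth above that is Eb — scale degree 7.

Eb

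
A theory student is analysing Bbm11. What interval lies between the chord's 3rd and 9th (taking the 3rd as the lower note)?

major 7th

Spelling the chord: Bb–Db–F–Ab–C–Eb.
The 3rd is Db and the 9th is C.
Db up to C spans 7 letter names and 11 semitones — a major seventh.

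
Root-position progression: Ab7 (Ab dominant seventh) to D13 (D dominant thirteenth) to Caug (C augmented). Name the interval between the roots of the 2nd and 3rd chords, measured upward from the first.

minor seventh

The roots are D and C.
D up to C is 10 semitones, a half step narrower than a major seventh, so the interval is minor.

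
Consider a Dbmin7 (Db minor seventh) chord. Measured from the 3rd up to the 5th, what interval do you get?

major 3rd

The chord tones of Db-7 are Db-Fb-Ab-Cb.
3rd = Fb; 5th = Ab.
From Fb to Ab is 4 semitones, exactly the major third.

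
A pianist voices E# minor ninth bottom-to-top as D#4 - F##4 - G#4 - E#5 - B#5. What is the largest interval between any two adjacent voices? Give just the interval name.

Adjacent intervals: D#4→F##4 = major third; F##4→G#4 = minor second; G#4→E#5 = major sixth; E#5→B#5 = perfect fifth.
The largest is G#4 to E#5, a major sixth (9 semitones).

major sixth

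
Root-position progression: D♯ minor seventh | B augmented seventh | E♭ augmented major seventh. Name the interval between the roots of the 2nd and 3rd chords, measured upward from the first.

The roots are B and E♭.
From B to E♭: 4 semitones over a fourth = diminished.

diminished fourth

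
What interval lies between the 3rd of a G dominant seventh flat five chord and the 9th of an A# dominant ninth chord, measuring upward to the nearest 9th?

The 3rd of G dominant seventh flat five is B; the 9th of A# dominant ninth is B#.
1 letter names make it a unison; at 1 semitone (a half step wider than perfect) the quality is augmented.

augmented 1st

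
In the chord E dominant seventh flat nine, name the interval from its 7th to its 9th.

Spelling the chord: E–G#–B–D–F.
So we need the interval from D up to F.
3 letter names make it a third; at 3 semitones (a half step narrower than major) the quality is minor.

m3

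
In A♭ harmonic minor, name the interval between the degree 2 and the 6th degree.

Spelling A♭ harmonic minor: A♭ B♭ C♭ D♭ E♭ F♭ G.
So we need the interval from B♭ up to F♭.
From B♭ to F♭: 6 semitones over a fifth = diminished.

d5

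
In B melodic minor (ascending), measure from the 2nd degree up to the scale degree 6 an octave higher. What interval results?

perfect twelfth

B melodic minor: B C# D E F# G# A#.
2nd degree = C#; degree 6 (up an octave) = G#.
Counting 12 letters and 19 half steps from C# gives a perfect twelfth.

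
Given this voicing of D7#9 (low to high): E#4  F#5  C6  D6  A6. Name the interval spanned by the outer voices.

The outer voices are E#4 and A6.
From E# to A: 28 semitones over a 18th = diminished.

diminished 18th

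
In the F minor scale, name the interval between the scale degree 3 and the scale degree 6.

The scale runs F G A♭ B♭ C D♭ E♭.
The scale degree 3 is A♭ and the 6th degree is D♭.
Counting 4 letters and 5 half steps from A♭ gives a perfect fourth.

perfect fourth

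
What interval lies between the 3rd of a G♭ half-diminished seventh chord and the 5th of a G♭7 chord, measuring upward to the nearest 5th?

M3

G♭ half-diminished seventh has B𝄫 as its 3rd, and G♭7 has D♭ as its 5th.
From B𝄫 to D♭ is 4 semitones, exactly the major third.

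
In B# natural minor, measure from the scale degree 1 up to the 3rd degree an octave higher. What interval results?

The scale runs B# C## D# E# F## G# A#.
Scale degree 1 = B#; 3rd scale degree (up an octave) = D#.
B# up to D# is 15 semitones, a half step narrower than a major tenth, so the interval is minor.

minor tenth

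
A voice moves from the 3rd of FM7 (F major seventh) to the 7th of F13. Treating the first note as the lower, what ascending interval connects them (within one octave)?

FM7 (F major seventh) has A as its 3rd, and F13 has E♭ as its 7th.
From A to E♭: 6 semitones over a fifth = diminished.

diminished 5th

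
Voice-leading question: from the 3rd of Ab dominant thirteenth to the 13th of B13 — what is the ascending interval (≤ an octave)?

augmented 5th

The 3rd of Ab dominant thirteenth is C; the 13th of B13 is G#.
C up to G# is 8 semitones, a half step wider than a perfect fifth, so the interval is augmented.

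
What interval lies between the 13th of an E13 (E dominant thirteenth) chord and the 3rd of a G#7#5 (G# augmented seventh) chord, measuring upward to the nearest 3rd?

M7

The 13th of E13 (E dominant thirteenth) is C#; the 3rd of G#7#5 (G# augmented seventh) is B#.
Counting 7 letters and 11 half steps from C# gives a major seventh.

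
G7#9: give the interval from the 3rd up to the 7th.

Spelling the chord: G-B-D-F-A#.
3rd = B; 7th = F.
5 letter names make it a fifth; at 6 semitones (a half step narrower than perfect) the quality is diminished.
That tritone between 3rd and 7th is what gives the dominant seventh its pull toward resolution.

diminished fifth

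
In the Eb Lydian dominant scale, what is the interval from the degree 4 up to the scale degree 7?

Eb lydian dominant: Eb F G A Bb C Db.
That puts A below Db.
4 letter names make it a fourth; at 4 semitones (a half step narrower than perfect) the quality is diminished.

diminished fourth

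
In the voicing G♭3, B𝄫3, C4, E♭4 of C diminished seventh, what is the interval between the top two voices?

m3

Those voices are C4 and E♭4.
3 letter names make it a third; at 3 semitones (a half step narrower than major) the quality is minor.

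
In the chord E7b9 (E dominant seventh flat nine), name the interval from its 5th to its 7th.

Spelling the chord: E G# B D F.
That puts B below D.
B up to D is 3 semitones, a half step narrower than a major third, so the interval is minor.

m3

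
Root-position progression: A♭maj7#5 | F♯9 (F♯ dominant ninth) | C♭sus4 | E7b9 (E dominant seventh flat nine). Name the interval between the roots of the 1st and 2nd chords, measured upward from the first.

augmented sixth

The roots are A♭ and F♯.
6 letter names make it a sixth; at 10 semitones (a half step wider than major) the quality is augmented.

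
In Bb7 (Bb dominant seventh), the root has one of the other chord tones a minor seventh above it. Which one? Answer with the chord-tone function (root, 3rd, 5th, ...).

Bb7: Bb, D, F, Ab.
The root is Bb. A minor seventh above Bb is Ab.
Ab is the chord's 7th.

7th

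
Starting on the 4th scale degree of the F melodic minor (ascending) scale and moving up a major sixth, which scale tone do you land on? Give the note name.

The scale is F G Ab Bb C D E.
The 4th scale degree is Bb; a major sixth above that is G — scale degree 2.

G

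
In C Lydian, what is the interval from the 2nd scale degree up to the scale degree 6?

perfect 5th

The scale runs C D E F# G A B.
2nd scale degree = D; 6th degree = A.
Counting 5 letters and 7 half steps from D gives a perfect fifth.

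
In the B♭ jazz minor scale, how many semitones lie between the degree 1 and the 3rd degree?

The scale is B♭ C D♭ E♭ F G A.
B♭ up to D♭ is a minor third — 3 semitones.

3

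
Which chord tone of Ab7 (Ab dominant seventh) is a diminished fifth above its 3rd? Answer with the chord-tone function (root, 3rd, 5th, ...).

The chord tones of Ab7 (Ab dominant seventh) are Ab, C, Eb, Gb.
The 3rd is C. A diminished fifth above C is Gb.
Gb is the chord's 7th.

7th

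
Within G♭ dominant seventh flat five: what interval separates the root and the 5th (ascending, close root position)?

diminished fifth

Spelling the chord: G♭, B♭, D𝄫, F♭.
Root = G♭; 5th = D𝄫.
G♭ up to D𝄫 is 6 semitones, a half step narrower than a perfect fifth, so the interval is diminished.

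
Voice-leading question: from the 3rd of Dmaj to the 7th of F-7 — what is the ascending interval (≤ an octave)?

diminished 7th

Dmaj has F♯ as its 3rd, and F-7 has E♭ as its 7th.
F♯ up to E♭ is 9 semitones, a whole step narrower than a major seventh, so the interval is diminished.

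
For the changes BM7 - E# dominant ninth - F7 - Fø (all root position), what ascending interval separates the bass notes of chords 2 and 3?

The roots are E# and F.
2 letter names make it a second; at 0 semitones (a whole step narrower than major) the quality is diminished.

diminished second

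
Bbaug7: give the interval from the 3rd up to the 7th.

diminished fifth

The chord tones of Bb augmented seventh are Bb–D–F#–Ab.
The 3rd is D and the 7th is Ab.
From D to Ab: 6 semitones over a fifth = diminished.
That tritone between 3rd and 7th is what gives the dominant seventh its pull toward resolution.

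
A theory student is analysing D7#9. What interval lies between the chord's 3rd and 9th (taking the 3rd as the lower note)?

major seventh

The chord tones of D7#9 (D dominant seventh sharp nine) are D-F#-A-C-E#.
That puts F# below E#.
F# up to E# spans 7 letter names and 11 semitones — a major seventh.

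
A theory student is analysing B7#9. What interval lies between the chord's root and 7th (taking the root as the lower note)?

B7#9 is spelled B-D#-F#-A-C##.
The root is B and the 7th is A.
From B to A: 10 semitones over a seventh = minor.

minor seventh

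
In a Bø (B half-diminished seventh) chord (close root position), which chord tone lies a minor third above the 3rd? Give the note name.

F

The chord tones of Bø (B half-diminished seventh) are B–D–F–A.
The 3rd is D. A minor third above D is F.
F is the chord's 5th.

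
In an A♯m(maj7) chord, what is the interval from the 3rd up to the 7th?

augmented fifth

A♯m(maj7) is spelled A♯, C♯, E♯, G𝄪.
3rd = C♯; 7th = G𝄪.
C♯ up to G𝄪 is 8 semitones, a half step wider than a perfect fifth, so the interval is augmented.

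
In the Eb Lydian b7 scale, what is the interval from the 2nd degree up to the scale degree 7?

m6

Spelling the Eb Lydian b7 scale: Eb F G A Bb C Db.
The 2nd degree is F and the 7th degree is Db.
6 letter names make it a sixth; at 8 semitones (a half step narrower than major) the quality is minor.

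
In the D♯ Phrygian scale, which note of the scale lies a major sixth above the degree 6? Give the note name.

G#

The scale is D♯ E F♯ G♯ A♯ B C♯.
The degree 6 is B; a major sixth above that is G♯ — scale degree 4.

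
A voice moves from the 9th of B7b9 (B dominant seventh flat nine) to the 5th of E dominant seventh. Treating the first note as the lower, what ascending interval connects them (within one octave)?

major 7th

B7b9 (B dominant seventh flat nine) has C as its 9th, and E dominant seventh has B as its 5th.
C up to B spans 7 letter names and 11 semitones — a major seventh.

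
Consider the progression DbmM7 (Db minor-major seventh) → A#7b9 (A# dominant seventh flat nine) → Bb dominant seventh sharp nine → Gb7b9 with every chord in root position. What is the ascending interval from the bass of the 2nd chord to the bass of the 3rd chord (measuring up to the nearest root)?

The roots are A# and Bb.
A# up to Bb is 0 semitones, a whole step narrower than a major second, so the interval is diminished.

diminished second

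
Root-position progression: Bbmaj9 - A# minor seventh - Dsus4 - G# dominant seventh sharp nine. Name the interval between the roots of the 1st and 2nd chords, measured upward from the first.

The roots are Bb and A#.
7 letter names make it a seventh; at 12 semitones (a half step wider than major) the quality is augmented.

A7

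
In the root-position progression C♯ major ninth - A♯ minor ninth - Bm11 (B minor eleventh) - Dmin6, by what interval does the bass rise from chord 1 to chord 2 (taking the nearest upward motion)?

The roots are C♯ and A♯.
C♯ up to A♯ spans 6 letter names and 9 semitones — a major sixth.

M6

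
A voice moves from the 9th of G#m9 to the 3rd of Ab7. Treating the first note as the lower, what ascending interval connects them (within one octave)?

d3

G#m9 has A# as its 9th, and Ab7 has C as its 3rd.
From A# to C: 2 semitones over a third = diminished.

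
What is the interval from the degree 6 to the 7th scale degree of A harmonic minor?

Spelling A harmonic minor: A B C D E F G#.
That puts F below G#.
From F to G#: 3 semitones over a second = augmented.

augmented 2nd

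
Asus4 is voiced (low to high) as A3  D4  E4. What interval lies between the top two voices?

major second

Those voices are D4 and E4.
D up to E spans 2 letter names and 2 semitones — a major second.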